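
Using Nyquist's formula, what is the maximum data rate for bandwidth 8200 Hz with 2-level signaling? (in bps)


Rate = 2 * B * log2(M) = 2 * 8200 * 1.0 = 16400.0

16400.0 bps


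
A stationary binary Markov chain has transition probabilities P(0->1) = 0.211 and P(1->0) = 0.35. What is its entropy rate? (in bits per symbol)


Stationary distribution: pi_0 = p10/(p01+p10) = 0.6239, pi_1 = 0.3761. Entropy rate H' = pi_0*H(p01) + pi_1*H(p10) = 0.6239*0.7434 + 0.3761*0.9341 = 0.8151

0.8151 bits/symbol


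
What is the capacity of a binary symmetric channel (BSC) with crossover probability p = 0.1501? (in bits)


H(p) = -p*log2(p) - (1-p)*log2(1-p) = -0.1501*log2(0.1501) - 0.8499*log2(0.8499) = 0.410674 + 0.199416 = 0.6101. C = 1 - H(p) = 1 - 0.6101 = 0.3899

0.3899 bits


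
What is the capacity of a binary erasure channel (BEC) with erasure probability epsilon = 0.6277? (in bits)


C = 1 - epsilon = 1 - 0.6277 = 0.3723

0.3723 bits


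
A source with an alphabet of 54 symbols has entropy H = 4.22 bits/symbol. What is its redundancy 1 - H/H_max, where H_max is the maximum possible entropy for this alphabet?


H_max = log2(K) = log2(54) = 5.7549 bits/symbol. Redundancy = 1 - H/H_max = 1 - 4.22/5.7549 = 1 - 0.7333 = 0.2667

0.2667


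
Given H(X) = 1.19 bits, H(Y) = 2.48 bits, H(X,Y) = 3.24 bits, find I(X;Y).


I(X;Y) = H(X) + H(Y) - H(X,Y) = 1.19 + 2.48 - 3.24 = 0.43

0.43 bits


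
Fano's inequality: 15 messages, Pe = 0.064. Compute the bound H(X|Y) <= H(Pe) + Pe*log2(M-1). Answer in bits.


H(Pe) = -Pe*log2(Pe) - (1-Pe)*log2(1-Pe) = -0.064*log2(0.064) - 0.936*log2(0.936) = 0.253810 + 0.089313 = 0.3431. Pe*log2(M-1) = 0.064*log2(14) = 0.243671. Bound = H(Pe) + Pe*log2(M-1) = 0.253810 + 0.089313 + 0.243671 = 0.5868

0.5868 bits


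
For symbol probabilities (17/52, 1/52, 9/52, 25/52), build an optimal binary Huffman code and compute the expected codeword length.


Huffman construction (repeatedly merge the two least-probable nodes; each merge adds 1 bit to every symbol beneath it): 1/52 + 9/52 = 5/26; 5/26 + 17/52 = 27/52; 25/52 + 27/52 = 1. Resulting codeword lengths (in the order the probabilities were given): (2, 3, 3, 1). L_avg = sum(p_i * l_i) = 17/52*2 + 1/52*3 + 9/52*3 + 25/52*1 = 89/52 = 1.7115

1.7115 bits


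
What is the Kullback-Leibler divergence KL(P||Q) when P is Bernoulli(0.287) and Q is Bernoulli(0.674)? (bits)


KL = p*log2(p/q) + (1-p)*log2((1-p)/(1-q)) = 0.287*log2(0.287/0.674) + 0.713*log2(0.713/0.326) = 0.4515

0.4515 bits


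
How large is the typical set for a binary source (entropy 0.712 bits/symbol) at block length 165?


log2|A_typical| = nH = 165 * 0.712 = 117.48, so |A_typical| ~ 2^117.48 = 2.317e+35

2.317e+35


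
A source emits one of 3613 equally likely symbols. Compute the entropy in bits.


H = log2(n) = log2(3613) = 11.819

11.819 bits


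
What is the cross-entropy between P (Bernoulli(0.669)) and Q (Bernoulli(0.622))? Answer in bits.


H(P,Q) = -p*log2(q) - (1-p)*log2(1-q). -0.669*log2(0.622) = 0.458274; -0.331*log2(0.378) = 0.464572. H(P,Q) = 0.458274 + 0.464572 = 0.9228

0.9228 bits


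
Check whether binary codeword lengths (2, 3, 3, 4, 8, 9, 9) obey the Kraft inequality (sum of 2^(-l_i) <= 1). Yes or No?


Kraft sum = sum(2^(-l_i)) = 0.5703, need <= 1. Result: satisfied (a binary prefix-free code with these lengths exists)

Yes


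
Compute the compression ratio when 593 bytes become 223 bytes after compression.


Ratio = original / compressed = 593 / 223 = 2.6592

2.6592


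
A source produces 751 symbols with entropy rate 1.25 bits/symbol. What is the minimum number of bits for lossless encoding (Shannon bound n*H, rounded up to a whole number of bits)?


Minimum bits >= n * H = 751 * 1.25 = 938.75, rounded up to a whole number of bits = 939

939 bits


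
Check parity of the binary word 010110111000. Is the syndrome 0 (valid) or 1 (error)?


Syndrome = XOR of all bits = 0 XOR 1 XOR 0 XOR 1 XOR 1 XOR 0 XOR 1 XOR 1 XOR 1 XOR 0 XOR 0 XOR 0 = 0

0


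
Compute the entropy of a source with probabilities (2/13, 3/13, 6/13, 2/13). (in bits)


H = -sum(p_i * log2(p_i)). Terms: -(2/13)*log2(2/13) = 0.415452; -(3/13)*log2(3/13) = 0.488187; -(6/13)*log2(6/13) = 0.514836; -(2/13)*log2(2/13) = 0.415452. H = 0.415452 + 0.488187 + 0.514836 + 0.415452 = 1.8339

1.8339 bits


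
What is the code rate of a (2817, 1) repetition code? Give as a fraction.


Rate = k/n = 1/2817

1/2817


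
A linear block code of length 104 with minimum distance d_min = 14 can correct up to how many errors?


Correction capability = floor((d-1)/2) = floor((14-1)/2) = 6

6 errors


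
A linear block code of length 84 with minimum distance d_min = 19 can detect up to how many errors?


Detection capability = d_min - 1 = 19 - 1 = 18

18 errors


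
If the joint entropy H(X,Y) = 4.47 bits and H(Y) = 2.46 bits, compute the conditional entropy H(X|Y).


H(X|Y) = H(X,Y) - H(Y) = 4.47 - 2.46 = 2.01

2.01 bits


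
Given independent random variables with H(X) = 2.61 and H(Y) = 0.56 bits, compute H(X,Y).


For independent variables, H(X,Y) = H(X) + H(Y) = 2.61 + 0.56 = 3.17

3.17 bits


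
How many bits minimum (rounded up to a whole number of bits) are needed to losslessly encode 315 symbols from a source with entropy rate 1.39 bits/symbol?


Minimum bits >= n * H = 315 * 1.39 = 437.85, rounded up to a whole number of bits = 438

438 bits


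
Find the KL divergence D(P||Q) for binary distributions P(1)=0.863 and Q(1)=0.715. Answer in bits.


KL = p*log2(p/q) + (1-p)*log2((1-p)/(1-q)) = 0.863*log2(0.863/0.715) + 0.137*log2(0.137/0.285) = 0.0895

0.0895 bits


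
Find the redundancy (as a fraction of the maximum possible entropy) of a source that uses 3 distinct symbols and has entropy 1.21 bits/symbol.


H_max = log2(K) = log2(3) = 1.585 bits/symbol. Redundancy = 1 - H/H_max = 1 - 1.21/1.585 = 1 - 0.7634 = 0.2366

0.2366


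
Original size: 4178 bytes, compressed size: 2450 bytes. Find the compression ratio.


Ratio = original / compressed = 4178 / 2450 = 1.7053

1.7053


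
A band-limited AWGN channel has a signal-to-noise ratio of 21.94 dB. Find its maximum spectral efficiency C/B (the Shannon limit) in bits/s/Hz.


SNR_linear = 10^(21.94/10) = 156.3148; C/B = log2(1 + SNR_linear) = log2(1 + 156.3148) = 7.2975

7.2975 bits/s/Hz


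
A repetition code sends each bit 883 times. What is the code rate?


Rate = k/n = 1/883

1/883


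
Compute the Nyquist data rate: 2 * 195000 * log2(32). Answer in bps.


Rate = 2 * B * log2(M) = 2 * 195000 * 5.0 = 1950000.0

1950000.0 bps


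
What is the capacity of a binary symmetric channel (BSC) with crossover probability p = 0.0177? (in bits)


H(p) = -p*log2(p) - (1-p)*log2(1-p) = -0.0177*log2(0.0177) - 0.9823*log2(0.9823) = 0.103016 + 0.025308 = 0.1283. C = 1 - H(p) = 1 - 0.1283 = 0.8717

0.8717 bits


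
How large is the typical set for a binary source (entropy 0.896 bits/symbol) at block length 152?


log2|A_typical| = nH = 152 * 0.896 = 136.192, so |A_typical| ~ 2^136.192 = 9.951e+40

9.951e+40


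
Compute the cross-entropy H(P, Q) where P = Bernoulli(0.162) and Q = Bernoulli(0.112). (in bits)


H(P,Q) = -p*log2(q) - (1-p)*log2(1-q). -0.162*log2(0.112) = 0.511666; -0.838*log2(0.888) = 0.143607. H(P,Q) = 0.511666 + 0.143607 = 0.6553

0.6553 bits


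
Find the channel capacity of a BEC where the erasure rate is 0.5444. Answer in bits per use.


C = 1 - epsilon = 1 - 0.5444 = 0.4556

0.4556 bits


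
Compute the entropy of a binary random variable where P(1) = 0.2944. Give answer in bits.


H = -p*log2(p) - (1-p)*log2(1-p). -0.2944*log2(0.2944) = 0.519366; -0.7056*log2(0.7056) = 0.354972. H = 0.519366 + 0.354972 = 0.8743

0.8743 bits


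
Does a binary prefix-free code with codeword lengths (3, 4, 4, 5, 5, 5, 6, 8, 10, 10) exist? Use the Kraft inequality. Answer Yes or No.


Kraft sum = sum(2^(-l_i)) = 0.3652, need <= 1. Result: satisfied (a binary prefix-free code with these lengths exists)

Yes


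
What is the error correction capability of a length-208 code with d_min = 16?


Correction capability = floor((d-1)/2) = floor((16-1)/2) = 7

7 errors


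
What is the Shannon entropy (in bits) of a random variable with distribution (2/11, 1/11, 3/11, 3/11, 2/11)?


H = -sum(p_i * log2(p_i)). Terms: -(2/11)*log2(2/11) = 0.447169; -(1/11)*log2(1/11) = 0.314494; -(3/11)*log2(3/11) = 0.511219; -(3/11)*log2(3/11) = 0.511219; -(2/11)*log2(2/11) = 0.447169. H = 0.447169 + 0.314494 + 0.511219 + 0.511219 + 0.447169 = 2.2313

2.2313 bits


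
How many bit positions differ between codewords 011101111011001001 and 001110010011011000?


Count differing positions: . ^ . . ^ ^ ^ . ^ . . . . ^ . . . ^ = 7 differences

7


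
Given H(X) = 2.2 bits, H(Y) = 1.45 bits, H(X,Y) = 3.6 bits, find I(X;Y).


I(X;Y) = H(X) + H(Y) - H(X,Y) = 2.2 + 1.45 - 3.6 = 0.05

0.05 bits


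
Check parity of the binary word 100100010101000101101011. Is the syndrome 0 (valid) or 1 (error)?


Syndrome = XOR of all bits = 1 XOR 0 XOR 0 XOR 1 XOR 0 XOR 0 XOR 0 XOR 1 XOR 0 XOR 1 XOR 0 XOR 1 XOR 0 XOR 0 XOR 0 XOR 1 XOR 0 XOR 1 XOR 1 XOR 0 XOR 1 XOR 0 XOR 1 XOR 1 = 1

1


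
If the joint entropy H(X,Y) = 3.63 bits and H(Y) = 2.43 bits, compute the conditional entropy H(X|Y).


H(X|Y) = H(X,Y) - H(Y) = 3.63 - 2.43 = 1.2

1.2 bits


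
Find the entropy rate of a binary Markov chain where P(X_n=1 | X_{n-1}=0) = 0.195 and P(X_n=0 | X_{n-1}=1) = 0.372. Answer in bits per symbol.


Stationary distribution: pi_0 = p10/(p01+p10) = 0.6561, pi_1 = 0.3439. Entropy rate H' = pi_0*H(p01) + pi_1*H(p10) = 0.6561*0.7118 + 0.3439*0.9522 = 0.7945

0.7945 bits/symbol


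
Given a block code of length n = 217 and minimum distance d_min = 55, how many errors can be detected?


Detection capability = d_min - 1 = 55 - 1 = 54

54 errors


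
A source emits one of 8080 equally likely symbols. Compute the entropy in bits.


H = log2(n) = log2(8080) = 12.9801

12.9801 bits


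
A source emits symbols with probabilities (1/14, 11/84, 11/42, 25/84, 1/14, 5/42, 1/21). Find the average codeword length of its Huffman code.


Huffman construction (repeatedly merge the two least-probable nodes; each merge adds 1 bit to every symbol beneath it): 1/21 + 1/14 = 5/42; 1/14 + 5/42 = 4/21; 5/42 + 11/84 = 1/4; 4/21 + 1/4 = 37/84; 11/42 + 25/84 = 47/84; 37/84 + 47/84 = 1. Resulting codeword lengths (in the order the probabilities were given): (4, 3, 2, 2, 3, 3, 4). L_avg = sum(p_i * l_i) = 1/14*4 + 11/84*3 + 11/42*2 + 25/84*2 + 1/14*3 + 5/42*3 + 1/21*4 = 215/84 = 2.5595

2.5595 bits


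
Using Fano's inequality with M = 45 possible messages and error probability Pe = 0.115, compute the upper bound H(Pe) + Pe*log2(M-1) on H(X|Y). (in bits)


H(Pe) = -Pe*log2(Pe) - (1-Pe)*log2(1-Pe) = -0.115*log2(0.115) - 0.885*log2(0.885) = 0.358834 + 0.155982 = 0.5148. Pe*log2(M-1) = 0.115*log2(44) = 0.627835. Bound = H(Pe) + Pe*log2(M-1) = 0.358834 + 0.155982 + 0.627835 = 1.1427

1.1427 bits


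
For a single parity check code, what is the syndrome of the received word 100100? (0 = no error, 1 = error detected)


Syndrome = XOR of all bits = 1 XOR 0 XOR 0 XOR 1 XOR 0 XOR 0 = 0

0


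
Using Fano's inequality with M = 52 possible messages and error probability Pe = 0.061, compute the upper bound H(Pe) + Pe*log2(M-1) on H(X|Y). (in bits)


H(Pe) = -Pe*log2(Pe) - (1-Pe)*log2(1-Pe) = -0.061*log2(0.061) - 0.939*log2(0.939) = 0.246138 + 0.085264 = 0.3314. Pe*log2(M-1) = 0.061*log2(51) = 0.346018. Bound = H(Pe) + Pe*log2(M-1) = 0.246138 + 0.085264 + 0.346018 = 0.6774

0.6774 bits


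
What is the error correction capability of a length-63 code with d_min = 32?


Correction capability = floor((d-1)/2) = floor((32-1)/2) = 15

15 errors


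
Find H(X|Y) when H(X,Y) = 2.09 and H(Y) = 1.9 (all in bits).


H(X|Y) = H(X,Y) - H(Y) = 2.09 - 1.9 = 0.19

0.19 bits


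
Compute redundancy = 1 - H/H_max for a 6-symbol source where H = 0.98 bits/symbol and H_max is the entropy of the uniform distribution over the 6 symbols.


H_max = log2(K) = log2(6) = 2.585 bits/symbol. Redundancy = 1 - H/H_max = 1 - 0.98/2.585 = 1 - 0.3791 = 0.6209

0.6209


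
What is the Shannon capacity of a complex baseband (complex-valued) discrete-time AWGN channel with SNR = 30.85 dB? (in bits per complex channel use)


SNR_linear = 10^(30.85/10) = 1216.186; C = log2(1 + SNR_linear) = log2(1 + 1216.186) = 10.2493

10.2493 bits/channel use


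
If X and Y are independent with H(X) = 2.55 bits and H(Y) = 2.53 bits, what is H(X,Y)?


For independent variables, H(X,Y) = H(X) + H(Y) = 2.55 + 2.53 = 5.08

5.08 bits


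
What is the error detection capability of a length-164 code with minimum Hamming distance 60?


Detection capability = d_min - 1 = 60 - 1 = 59

59 errors


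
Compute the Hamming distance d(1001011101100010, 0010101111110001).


Count differing positions: ^ . ^ ^ ^ ^ . . ^ . . ^ . . ^ ^ = 9 differences

9


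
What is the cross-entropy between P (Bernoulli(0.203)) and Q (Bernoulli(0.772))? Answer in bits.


H(P,Q) = -p*log2(q) - (1-p)*log2(1-q). -0.203*log2(0.772) = 0.075785; -0.797*log2(0.228) = 1.699917. H(P,Q) = 0.075785 + 1.699917 = 1.7757

1.7757 bits


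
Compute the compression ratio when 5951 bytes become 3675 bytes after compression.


Ratio = original / compressed = 5951 / 3675 = 1.6193

1.6193


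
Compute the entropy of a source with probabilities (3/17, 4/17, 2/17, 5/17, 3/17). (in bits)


H = -sum(p_i * log2(p_i)). Terms: -(3/17)*log2(3/17) = 0.441618; -(4/17)*log2(4/17) = 0.491168; -(2/17)*log2(2/17) = 0.363231; -(5/17)*log2(5/17) = 0.519275; -(3/17)*log2(3/17) = 0.441618. H = 0.441618 + 0.491168 + 0.363231 + 0.519275 + 0.441618 = 2.2569

2.2569 bits


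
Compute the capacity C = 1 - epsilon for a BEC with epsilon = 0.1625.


C = 1 - epsilon = 1 - 0.1625 = 0.8375

0.8375 bits


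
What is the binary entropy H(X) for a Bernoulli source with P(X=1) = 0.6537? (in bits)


H = -p*log2(p) - (1-p)*log2(1-p). -0.6537*log2(0.6537) = 0.400914; -0.3463*log2(0.3463) = 0.529806. H = 0.400914 + 0.529806 = 0.9307

0.9307 bits


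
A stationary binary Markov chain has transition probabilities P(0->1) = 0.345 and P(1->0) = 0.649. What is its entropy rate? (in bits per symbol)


Stationary distribution: pi_0 = p10/(p01+p10) = 0.6529, pi_1 = 0.3471. Entropy rate H' = pi_0*H(p01) + pi_1*H(p10) = 0.6529*0.9295 + 0.3471*0.935 = 0.9314

0.9314 bits/symbol


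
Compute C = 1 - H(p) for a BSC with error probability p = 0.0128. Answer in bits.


H(p) = -p*log2(p) - (1-p)*log2(1-p) = -0.0128*log2(0.0128) - 0.9872*log2(0.9872) = 0.080483 + 0.018348 = 0.0988. C = 1 - H(p) = 1 - 0.0988 = 0.9012

0.9012 bits


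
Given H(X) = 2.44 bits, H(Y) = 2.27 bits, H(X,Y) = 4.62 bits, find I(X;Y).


I(X;Y) = H(X) + H(Y) - H(X,Y) = 2.44 + 2.27 - 4.62 = 0.09

0.09 bits


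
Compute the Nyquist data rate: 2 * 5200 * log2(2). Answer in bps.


Rate = 2 * B * log2(M) = 2 * 5200 * 1.0 = 10400.0

10400.0 bps


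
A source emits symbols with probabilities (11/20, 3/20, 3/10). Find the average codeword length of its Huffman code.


Huffman construction (repeatedly merge the two least-probable nodes; each merge adds 1 bit to every symbol beneath it): 3/20 + 3/10 = 9/20; 9/20 + 11/20 = 1. Resulting codeword lengths (in the order the probabilities were given): (1, 2, 2). L_avg = sum(p_i * l_i) = 11/20*1 + 3/20*2 + 3/10*2 = 29/20 = 1.45

1.45 bits


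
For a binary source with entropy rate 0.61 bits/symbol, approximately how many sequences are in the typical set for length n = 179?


log2|A_typical| = nH = 179 * 0.61 = 109.19, so |A_typical| ~ 2^109.19 = 7.404e+32

7.404e+32


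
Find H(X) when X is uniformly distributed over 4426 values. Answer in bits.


H = log2(n) = log2(4426) = 12.1118

12.1118 bits


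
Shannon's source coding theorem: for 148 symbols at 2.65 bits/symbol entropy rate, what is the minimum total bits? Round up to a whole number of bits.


Minimum bits >= n * H = 148 * 2.65 = 392.2, rounded up to a whole number of bits = 393

393 bits


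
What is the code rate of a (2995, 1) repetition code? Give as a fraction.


Rate = k/n = 1/2995

1/2995


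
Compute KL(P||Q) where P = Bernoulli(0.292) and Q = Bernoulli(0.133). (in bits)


KL = p*log2(p/q) + (1-p)*log2((1-p)/(1-q)) = 0.292*log2(0.292/0.133) + 0.708*log2(0.708/0.867) = 0.1244

0.1244 bits


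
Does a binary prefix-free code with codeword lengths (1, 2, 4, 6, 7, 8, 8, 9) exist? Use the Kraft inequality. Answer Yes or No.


Kraft sum = sum(2^(-l_i)) = 0.8457, need <= 1. Result: satisfied (a binary prefix-free code with these lengths exists)

Yes


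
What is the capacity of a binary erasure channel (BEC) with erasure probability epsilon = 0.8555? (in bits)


C = 1 - epsilon = 1 - 0.8555 = 0.1445

0.1445 bits


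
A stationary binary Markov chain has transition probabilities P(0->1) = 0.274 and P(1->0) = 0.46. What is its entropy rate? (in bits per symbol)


Stationary distribution: pi_0 = p10/(p01+p10) = 0.6267, pi_1 = 0.3733. Entropy rate H' = pi_0*H(p01) + pi_1*H(p10) = 0.6267*0.8471 + 0.3733*0.9954 = 0.9025

0.9025 bits/symbol


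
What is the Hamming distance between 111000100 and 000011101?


Count differing positions: ^ ^ ^ . ^ ^ . . ^ = 6 differences

6


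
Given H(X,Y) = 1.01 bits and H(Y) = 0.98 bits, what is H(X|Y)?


H(X|Y) = H(X,Y) - H(Y) = 1.01 - 0.98 = 0.03

0.03 bits


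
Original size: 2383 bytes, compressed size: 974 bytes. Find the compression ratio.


Ratio = original / compressed = 2383 / 974 = 2.4466

2.4466


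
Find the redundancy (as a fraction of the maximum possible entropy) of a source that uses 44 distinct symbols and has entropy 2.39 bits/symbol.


H_max = log2(K) = log2(44) = 5.4594 bits/symbol. Redundancy = 1 - H/H_max = 1 - 2.39/5.4594 = 1 - 0.4378 = 0.5622

0.5622


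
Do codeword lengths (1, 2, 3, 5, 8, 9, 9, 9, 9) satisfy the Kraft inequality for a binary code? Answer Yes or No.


Kraft sum = sum(2^(-l_i)) = 0.918, need <= 1. Result: satisfied (a binary prefix-free code with these lengths exists)

Yes


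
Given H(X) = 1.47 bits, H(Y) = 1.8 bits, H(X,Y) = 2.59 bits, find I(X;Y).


I(X;Y) = H(X) + H(Y) - H(X,Y) = 1.47 + 1.8 - 2.59 = 0.68

0.68 bits


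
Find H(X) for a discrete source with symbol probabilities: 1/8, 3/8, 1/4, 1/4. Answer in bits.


H = -sum(p_i * log2(p_i)). Terms: -(1/8)*log2(1/8) = 0.375000; -(3/8)*log2(3/8) = 0.530639; -(1/4)*log2(1/4) = 0.500000; -(1/4)*log2(1/4) = 0.500000. H = 0.375000 + 0.530639 + 0.500000 + 0.500000 = 1.9056

1.9056 bits


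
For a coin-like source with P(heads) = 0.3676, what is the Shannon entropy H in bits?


H = -p*log2(p) - (1-p)*log2(1-p). -0.3676*log2(0.3676) = 0.530738; -0.6324*log2(0.6324) = 0.418074. H = 0.530738 + 0.418074 = 0.9488

0.9488 bits


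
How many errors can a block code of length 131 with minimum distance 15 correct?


Correction capability = floor((d-1)/2) = floor((15-1)/2) = 7

7 errors


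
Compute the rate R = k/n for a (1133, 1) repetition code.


Rate = k/n = 1/1133

1/1133


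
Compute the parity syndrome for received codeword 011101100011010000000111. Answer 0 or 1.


Syndrome = XOR of all bits = 0 XOR 1 XOR 1 XOR 1 XOR 0 XOR 1 XOR 1 XOR 0 XOR 0 XOR 0 XOR 1 XOR 1 XOR 0 XOR 1 XOR 0 XOR 0 XOR 0 XOR 0 XOR 0 XOR 0 XOR 0 XOR 1 XOR 1 XOR 1 = 1

1


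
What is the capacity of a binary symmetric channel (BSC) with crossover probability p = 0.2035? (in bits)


H(p) = -p*log2(p) - (1-p)*log2(1-p) = -0.2035*log2(0.2035) - 0.7965*log2(0.7965) = 0.467419 + 0.261454 = 0.7289. C = 1 - H(p) = 1 - 0.7289 = 0.2711

0.2711 bits


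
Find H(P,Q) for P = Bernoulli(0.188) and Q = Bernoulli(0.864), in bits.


H(P,Q) = -p*log2(q) - (1-p)*log2(1-q). -0.188*log2(0.864) = 0.039649; -0.812*log2(0.136) = 2.337197. H(P,Q) = 0.039649 + 2.337197 = 2.3768

2.3768 bits


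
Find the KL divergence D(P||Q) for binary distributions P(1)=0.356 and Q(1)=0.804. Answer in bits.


KL = p*log2(p/q) + (1-p)*log2((1-p)/(1-q)) = 0.356*log2(0.356/0.804) + 0.644*log2(0.644/0.196) = 0.6868

0.6868 bits


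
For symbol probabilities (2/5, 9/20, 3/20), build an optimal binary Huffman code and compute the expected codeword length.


Huffman construction (repeatedly merge the two least-probable nodes; each merge adds 1 bit to every symbol beneath it): 3/20 + 2/5 = 11/20; 9/20 + 11/20 = 1. Resulting codeword lengths (in the order the probabilities were given): (2, 1, 2). L_avg = sum(p_i * l_i) = 2/5*2 + 9/20*1 + 3/20*2 = 31/20 = 1.55

1.55 bits


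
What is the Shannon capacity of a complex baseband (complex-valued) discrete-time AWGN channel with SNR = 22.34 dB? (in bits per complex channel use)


SNR_linear = 10^(22.34/10) = 171.3957; C = log2(1 + SNR_linear) = log2(1 + 171.3957) = 7.4296

7.4296 bits/channel use


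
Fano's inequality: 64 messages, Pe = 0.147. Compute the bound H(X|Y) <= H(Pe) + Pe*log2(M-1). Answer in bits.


H(Pe) = -Pe*log2(Pe) - (1-Pe)*log2(1-Pe) = -0.147*log2(0.147) - 0.853*log2(0.853) = 0.406618 + 0.195663 = 0.6023. Pe*log2(M-1) = 0.147*log2(63) = 0.878660. Bound = H(Pe) + Pe*log2(M-1) = 0.406618 + 0.195663 + 0.878660 = 1.4809

1.4809 bits


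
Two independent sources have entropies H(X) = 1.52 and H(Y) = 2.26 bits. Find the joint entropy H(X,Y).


For independent variables, H(X,Y) = H(X) + H(Y) = 1.52 + 2.26 = 3.78

3.78 bits


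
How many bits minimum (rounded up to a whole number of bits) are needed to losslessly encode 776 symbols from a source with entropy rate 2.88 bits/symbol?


Minimum bits >= n * H = 776 * 2.88 = 2234.88, rounded up to a whole number of bits = 2235

2235 bits


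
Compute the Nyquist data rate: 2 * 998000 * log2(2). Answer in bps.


Rate = 2 * B * log2(M) = 2 * 998000 * 1.0 = 1996000.0

1996000.0 bps


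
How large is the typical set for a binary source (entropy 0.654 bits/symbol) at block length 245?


log2|A_typical| = nH = 245 * 0.654 = 160.23, so |A_typical| ~ 2^160.23 = 1.714e+48

1.714e+48


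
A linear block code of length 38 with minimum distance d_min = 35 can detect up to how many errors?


Detection capability = d_min - 1 = 35 - 1 = 34

34 errors


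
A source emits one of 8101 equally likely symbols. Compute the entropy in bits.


H = log2(n) = log2(8101) = 12.9839

12.9839 bits


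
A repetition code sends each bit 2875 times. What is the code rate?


Rate = k/n = 1/2875

1/2875


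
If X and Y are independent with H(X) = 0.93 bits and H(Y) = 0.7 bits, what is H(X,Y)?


For independent variables, H(X,Y) = H(X) + H(Y) = 0.93 + 0.7 = 1.63

1.63 bits


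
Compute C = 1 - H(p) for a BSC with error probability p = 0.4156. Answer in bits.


H(p) = -p*log2(p) - (1-p)*log2(1-p) = -0.4156*log2(0.4156) - 0.5844*log2(0.5844) = 0.526454 + 0.452894 = 0.9793. C = 1 - H(p) = 1 - 0.9793 = 0.0207

0.0207 bits


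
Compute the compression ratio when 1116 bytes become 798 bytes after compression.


Ratio = original / compressed = 1116 / 798 = 1.3985

1.3985


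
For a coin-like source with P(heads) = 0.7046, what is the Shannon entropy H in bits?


H = -p*log2(p) - (1-p)*log2(1-p). -0.7046*log2(0.7046) = 0.355910; -0.2954*log2(0.2954) = 0.519685. H = 0.355910 + 0.519685 = 0.8756

0.8756 bits


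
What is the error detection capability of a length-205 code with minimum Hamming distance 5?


Detection capability = d_min - 1 = 5 - 1 = 4

4 errors


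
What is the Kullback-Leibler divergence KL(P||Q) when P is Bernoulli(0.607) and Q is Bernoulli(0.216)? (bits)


KL = p*log2(p/q) + (1-p)*log2((1-p)/(1-q)) = 0.607*log2(0.607/0.216) + 0.393*log2(0.393/0.784) = 0.5133

0.5133 bits


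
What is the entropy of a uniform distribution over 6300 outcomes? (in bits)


H = log2(n) = log2(6300) = 12.6211

12.6211 bits


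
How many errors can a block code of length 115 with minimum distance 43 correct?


Correction capability = floor((d-1)/2) = floor((43-1)/2) = 21

21 errors


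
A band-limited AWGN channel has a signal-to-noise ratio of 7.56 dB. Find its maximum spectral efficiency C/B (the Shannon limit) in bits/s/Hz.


SNR_linear = 10^(7.56/10) = 5.7016; C/B = log2(1 + SNR_linear) = log2(1 + 5.7016) = 2.7445

2.7445 bits/s/Hz


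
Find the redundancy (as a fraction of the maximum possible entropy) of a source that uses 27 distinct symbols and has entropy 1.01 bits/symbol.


H_max = log2(K) = log2(27) = 4.7549 bits/symbol. Redundancy = 1 - H/H_max = 1 - 1.01/4.7549 = 1 - 0.2124 = 0.7876

0.7876


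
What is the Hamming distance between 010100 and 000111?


Count differing positions: . ^ . . ^ ^ = 3 differences

3


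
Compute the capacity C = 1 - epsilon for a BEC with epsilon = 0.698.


C = 1 - epsilon = 1 - 0.698 = 0.302

0.302 bits


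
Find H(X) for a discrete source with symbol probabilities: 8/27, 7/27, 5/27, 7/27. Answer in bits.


H = -sum(p_i * log2(p_i)). Terms: -(8/27)*log2(8/27) = 0.519967; -(7/27)*log2(7/27) = 0.504916; -(5/27)*log2(5/27) = 0.450548; -(7/27)*log2(7/27) = 0.504916. H = 0.519967 + 0.504916 + 0.450548 + 0.504916 = 1.9803

1.9803 bits


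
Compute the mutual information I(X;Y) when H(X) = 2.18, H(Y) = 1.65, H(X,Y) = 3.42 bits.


I(X;Y) = H(X) + H(Y) - H(X,Y) = 2.18 + 1.65 - 3.42 = 0.41

0.41 bits


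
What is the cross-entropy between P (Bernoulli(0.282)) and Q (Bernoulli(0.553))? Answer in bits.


H(P,Q) = -p*log2(q) - (1-p)*log2(1-q). -0.282*log2(0.553) = 0.241011; -0.718*log2(0.447) = 0.834067. H(P,Q) = 0.241011 + 0.834067 = 1.0751

1.0751 bits


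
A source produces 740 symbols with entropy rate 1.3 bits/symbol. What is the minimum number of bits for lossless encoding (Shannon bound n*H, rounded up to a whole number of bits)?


Minimum bits >= n * H = 740 * 1.3 = 962.0, rounded up to a whole number of bits = 962

962 bits


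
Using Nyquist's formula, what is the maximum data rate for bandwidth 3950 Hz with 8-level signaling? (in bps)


Rate = 2 * B * log2(M) = 2 * 3950 * 3.0 = 23700.0

23700.0 bps


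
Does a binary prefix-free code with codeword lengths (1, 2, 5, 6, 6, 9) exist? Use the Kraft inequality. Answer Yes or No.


Kraft sum = sum(2^(-l_i)) = 0.8145, need <= 1. Result: satisfied (a binary prefix-free code with these lengths exists)

Yes


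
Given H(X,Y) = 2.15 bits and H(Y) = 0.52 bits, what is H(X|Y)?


H(X|Y) = H(X,Y) - H(Y) = 2.15 - 0.52 = 1.63

1.63 bits


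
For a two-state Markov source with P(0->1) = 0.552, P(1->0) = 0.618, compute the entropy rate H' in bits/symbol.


Stationary distribution: pi_0 = p10/(p01+p10) = 0.5282, pi_1 = 0.4718. Entropy rate H' = pi_0*H(p01) + pi_1*H(p10) = 0.5282*0.9922 + 0.4718*0.9594 = 0.9767

0.9767 bits/symbol


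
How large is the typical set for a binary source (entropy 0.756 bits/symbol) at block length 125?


log2|A_typical| = nH = 125 * 0.756 = 94.5, so |A_typical| ~ 2^94.5 = 2.801e+28

2.801e+28


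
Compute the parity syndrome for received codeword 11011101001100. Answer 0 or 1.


Syndrome = XOR of all bits = 1 XOR 1 XOR 0 XOR 1 XOR 1 XOR 1 XOR 0 XOR 1 XOR 0 XOR 0 XOR 1 XOR 1 XOR 0 XOR 0 = 0

0


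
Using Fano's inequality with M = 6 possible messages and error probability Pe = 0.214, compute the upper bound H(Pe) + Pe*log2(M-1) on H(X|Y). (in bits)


H(Pe) = -Pe*log2(Pe) - (1-Pe)*log2(1-Pe) = -0.214*log2(0.214) - 0.786*log2(0.786) = 0.476004 + 0.273055 = 0.7491. Pe*log2(M-1) = 0.214*log2(5) = 0.496893. Bound = H(Pe) + Pe*log2(M-1) = 0.476004 + 0.273055 + 0.496893 = 1.246

1.246 bits


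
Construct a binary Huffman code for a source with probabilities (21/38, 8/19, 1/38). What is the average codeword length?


Huffman construction (repeatedly merge the two least-probable nodes; each merge adds 1 bit to every symbol beneath it): 1/38 + 8/19 = 17/38; 17/38 + 21/38 = 1. Resulting codeword lengths (in the order the probabilities were given): (1, 2, 2). L_avg = sum(p_i * l_i) = 21/38*1 + 8/19*2 + 1/38*2 = 55/38 = 1.4474

1.4474 bits


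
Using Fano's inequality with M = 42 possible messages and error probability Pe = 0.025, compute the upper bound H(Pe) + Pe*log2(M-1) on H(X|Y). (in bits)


H(Pe) = -Pe*log2(Pe) - (1-Pe)*log2(1-Pe) = -0.025*log2(0.025) - 0.975*log2(0.975) = 0.133048 + 0.035613 = 0.1687. Pe*log2(M-1) = 0.025*log2(41) = 0.133939. Bound = H(Pe) + Pe*log2(M-1) = 0.133048 + 0.035613 + 0.133939 = 0.3026

0.3026 bits


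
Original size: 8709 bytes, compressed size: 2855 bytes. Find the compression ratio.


Ratio = original / compressed = 8709 / 2855 = 3.0504

3.0504


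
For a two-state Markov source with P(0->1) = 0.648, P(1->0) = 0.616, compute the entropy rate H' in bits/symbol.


Stationary distribution: pi_0 = p10/(p01+p10) = 0.4873, pi_1 = 0.5127. Entropy rate H' = pi_0*H(p01) + pi_1*H(p10) = 0.4873*0.9358 + 0.5127*0.9608 = 0.9486

0.9486 bits/symbol


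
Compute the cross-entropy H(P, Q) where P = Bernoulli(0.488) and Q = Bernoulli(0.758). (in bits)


H(P,Q) = -p*log2(q) - (1-p)*log2(1-q). -0.488*log2(0.758) = 0.195068; -0.512*log2(0.242) = 1.048024. H(P,Q) = 0.195068 + 1.048024 = 1.2431

1.2431 bits


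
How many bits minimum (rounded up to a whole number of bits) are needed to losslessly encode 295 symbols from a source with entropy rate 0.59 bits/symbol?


Minimum bits >= n * H = 295 * 0.59 = 174.05, rounded up to a whole number of bits = 175

175 bits


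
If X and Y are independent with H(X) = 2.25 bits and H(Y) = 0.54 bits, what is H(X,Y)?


For independent variables, H(X,Y) = H(X) + H(Y) = 2.25 + 0.54 = 2.79

2.79 bits


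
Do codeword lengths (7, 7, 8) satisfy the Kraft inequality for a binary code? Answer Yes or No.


Kraft sum = sum(2^(-l_i)) = 0.0195, need <= 1. Result: satisfied (a binary prefix-free code with these lengths exists)

Yes


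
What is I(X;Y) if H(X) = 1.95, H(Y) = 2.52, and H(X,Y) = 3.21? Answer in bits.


I(X;Y) = H(X) + H(Y) - H(X,Y) = 1.95 + 2.52 - 3.21 = 1.26

1.26 bits


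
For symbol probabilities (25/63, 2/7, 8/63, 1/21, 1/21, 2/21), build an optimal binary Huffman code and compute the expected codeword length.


Huffman construction (repeatedly merge the two least-probable nodes; each merge adds 1 bit to every symbol beneath it): 1/21 + 1/21 = 2/21; 2/21 + 2/21 = 4/21; 8/63 + 4/21 = 20/63; 2/7 + 20/63 = 38/63; 25/63 + 38/63 = 1. Resulting codeword lengths (in the order the probabilities were given): (1, 2, 3, 5, 5, 4). L_avg = sum(p_i * l_i) = 25/63*1 + 2/7*2 + 8/63*3 + 1/21*5 + 1/21*5 + 2/21*4 = 139/63 = 2.2063

2.2063 bits


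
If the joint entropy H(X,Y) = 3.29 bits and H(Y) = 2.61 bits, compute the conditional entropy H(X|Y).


H(X|Y) = H(X,Y) - H(Y) = 3.29 - 2.61 = 0.68

0.68 bits


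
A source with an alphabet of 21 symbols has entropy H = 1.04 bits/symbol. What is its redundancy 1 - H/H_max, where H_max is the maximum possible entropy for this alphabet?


H_max = log2(K) = log2(21) = 4.3923 bits/symbol. Redundancy = 1 - H/H_max = 1 - 1.04/4.3923 = 1 - 0.2368 = 0.7632

0.7632


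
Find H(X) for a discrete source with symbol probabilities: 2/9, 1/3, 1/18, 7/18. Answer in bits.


H = -sum(p_i * log2(p_i)). Terms: -(2/9)*log2(2/9) = 0.482206; -(1/3)*log2(1/3) = 0.528321; -(1/18)*log2(1/18) = 0.231663; -(7/18)*log2(7/18) = 0.529888. H = 0.482206 + 0.528321 + 0.231663 + 0.529888 = 1.7721

1.7721 bits


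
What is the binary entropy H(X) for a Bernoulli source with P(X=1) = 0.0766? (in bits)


H = -p*log2(p) - (1-p)*log2(1-p). -0.0766*log2(0.0766) = 0.283919; -0.9234*log2(0.9234) = 0.106165. H = 0.283919 + 0.106165 = 0.3901

0.3901 bits


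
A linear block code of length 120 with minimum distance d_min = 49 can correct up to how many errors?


Correction capability = floor((d-1)/2) = floor((49-1)/2) = 24

24 errors


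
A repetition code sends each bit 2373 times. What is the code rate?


Rate = k/n = 1/2373

1/2373


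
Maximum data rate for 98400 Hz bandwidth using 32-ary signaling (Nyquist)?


Rate = 2 * B * log2(M) = 2 * 98400 * 5.0 = 984000.0

984000.0 bps


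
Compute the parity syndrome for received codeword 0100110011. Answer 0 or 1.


Syndrome = XOR of all bits = 0 XOR 1 XOR 0 XOR 0 XOR 1 XOR 1 XOR 0 XOR 0 XOR 1 XOR 1 = 1

1


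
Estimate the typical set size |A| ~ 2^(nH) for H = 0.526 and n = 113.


log2|A_typical| = nH = 113 * 0.526 = 59.438, so |A_typical| ~ 2^59.438 = 7.809e+17

7.809e+17


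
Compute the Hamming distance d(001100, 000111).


Count differing positions: . . ^ . ^ ^ = 3 differences

3


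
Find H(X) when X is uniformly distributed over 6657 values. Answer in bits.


H = log2(n) = log2(6657) = 12.7007

12.7007 bits


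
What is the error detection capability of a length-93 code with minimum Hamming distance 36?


Detection capability = d_min - 1 = 36 - 1 = 35

35 errors


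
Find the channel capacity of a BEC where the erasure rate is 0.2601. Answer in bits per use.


C = 1 - epsilon = 1 - 0.2601 = 0.7399

0.7399 bits


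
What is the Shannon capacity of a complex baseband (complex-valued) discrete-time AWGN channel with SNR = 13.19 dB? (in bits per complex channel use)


SNR_linear = 10^(13.19/10) = 20.8449; C = log2(1 + SNR_linear) = log2(1 + 20.8449) = 4.4492

4.4492 bits/channel use


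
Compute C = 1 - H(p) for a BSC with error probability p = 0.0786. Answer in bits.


H(p) = -p*log2(p) - (1-p)*log2(1-p) = -0.0786*log2(0.0786) - 0.9214*log2(0.9214) = 0.288409 + 0.108818 = 0.3972. C = 1 - H(p) = 1 - 0.3972 = 0.6028

0.6028 bits


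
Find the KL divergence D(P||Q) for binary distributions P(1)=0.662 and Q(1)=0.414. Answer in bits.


KL = p*log2(p/q) + (1-p)*log2((1-p)/(1-q)) = 0.662*log2(0.662/0.414) + 0.338*log2(0.338/0.586) = 0.18

0.18 bits


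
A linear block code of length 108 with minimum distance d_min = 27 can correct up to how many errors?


Correction capability = floor((d-1)/2) = floor((27-1)/2) = 13

13 errors


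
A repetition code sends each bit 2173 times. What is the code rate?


Rate = k/n = 1/2173

1/2173


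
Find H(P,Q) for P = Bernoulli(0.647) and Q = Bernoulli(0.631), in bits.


H(P,Q) = -p*log2(q) - (1-p)*log2(1-q). -0.647*log2(0.631) = 0.429794; -0.353*log2(0.369) = 0.507722. H(P,Q) = 0.429794 + 0.507722 = 0.9375

0.9375 bits


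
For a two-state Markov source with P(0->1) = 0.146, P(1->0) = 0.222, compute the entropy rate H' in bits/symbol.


Stationary distribution: pi_0 = p10/(p01+p10) = 0.6033, pi_1 = 0.3967. Entropy rate H' = pi_0*H(p01) + pi_1*H(p10) = 0.6033*0.5997 + 0.3967*0.7638 = 0.6648

0.6648 bits/symbol


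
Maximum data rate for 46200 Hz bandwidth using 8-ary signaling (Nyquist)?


Rate = 2 * B * log2(M) = 2 * 46200 * 3.0 = 277200.0

277200.0 bps


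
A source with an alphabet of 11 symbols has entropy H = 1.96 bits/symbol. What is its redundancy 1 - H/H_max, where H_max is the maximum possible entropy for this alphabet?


H_max = log2(K) = log2(11) = 3.4594 bits/symbol. Redundancy = 1 - H/H_max = 1 - 1.96/3.4594 = 1 - 0.5666 = 0.4334

0.4334


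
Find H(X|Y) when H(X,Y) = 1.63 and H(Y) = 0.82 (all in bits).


H(X|Y) = H(X,Y) - H(Y) = 1.63 - 0.82 = 0.81

0.81 bits


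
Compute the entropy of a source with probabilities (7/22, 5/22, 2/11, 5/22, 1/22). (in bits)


H = -sum(p_i * log2(p_i)). Terms: -(7/22)*log2(7/22) = 0.525661; -(5/22)*log2(5/22) = 0.485796; -(2/11)*log2(2/11) = 0.447169; -(5/22)*log2(5/22) = 0.485796; -(1/22)*log2(1/22) = 0.202701. H = 0.525661 + 0.485796 + 0.447169 + 0.485796 + 0.202701 = 2.1471

2.1471 bits


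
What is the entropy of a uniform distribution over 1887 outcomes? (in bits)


H = log2(n) = log2(1887) = 10.8819

10.8819 bits


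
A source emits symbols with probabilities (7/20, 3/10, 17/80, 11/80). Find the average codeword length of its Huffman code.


Huffman construction (repeatedly merge the two least-probable nodes; each merge adds 1 bit to every symbol beneath it): 11/80 + 17/80 = 7/20; 3/10 + 7/20 = 13/20; 7/20 + 13/20 = 1. Resulting codeword lengths (in the order the probabilities were given): (2, 2, 2, 2). L_avg = sum(p_i * l_i) = 7/20*2 + 3/10*2 + 17/80*2 + 11/80*2 = 2

2.0 bits


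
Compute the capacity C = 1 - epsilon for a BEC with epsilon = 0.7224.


C = 1 - epsilon = 1 - 0.7224 = 0.2776

0.2776 bits


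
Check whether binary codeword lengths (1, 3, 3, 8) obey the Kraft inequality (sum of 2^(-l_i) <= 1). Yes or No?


Kraft sum = sum(2^(-l_i)) = 0.7539, need <= 1. Result: satisfied (a binary prefix-free code with these lengths exists)

Yes


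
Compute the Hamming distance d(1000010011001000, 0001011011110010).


Count differing positions: ^ . . ^ . . ^ . . . ^ ^ ^ . ^ . = 7 differences

7


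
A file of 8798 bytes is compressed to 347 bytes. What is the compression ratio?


Ratio = original / compressed = 8798 / 347 = 25.3545

25.3545


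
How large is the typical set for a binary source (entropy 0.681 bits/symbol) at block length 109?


log2|A_typical| = nH = 109 * 0.681 = 74.229, so |A_typical| ~ 2^74.229 = 2.214e+22

2.214e+22


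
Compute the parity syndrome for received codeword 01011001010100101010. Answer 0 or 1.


Syndrome = XOR of all bits = 0 XOR 1 XOR 0 XOR 1 XOR 1 XOR 0 XOR 0 XOR 1 XOR 0 XOR 1 XOR 0 XOR 1 XOR 0 XOR 0 XOR 1 XOR 0 XOR 1 XOR 0 XOR 1 XOR 0 = 1

1


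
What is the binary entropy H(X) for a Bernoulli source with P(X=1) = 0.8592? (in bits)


H = -p*log2(p) - (1-p)*log2(1-p). -0.8592*log2(0.8592) = 0.188108; -0.1408*log2(0.1408) = 0.398222. H = 0.188108 + 0.398222 = 0.5863

0.5863 bits


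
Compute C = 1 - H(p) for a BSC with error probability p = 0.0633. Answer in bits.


H(p) = -p*log2(p) - (1-p)*log2(1-p) = -0.0633*log2(0.0633) - 0.9367*log2(0.9367) = 0.252038 + 0.088369 = 0.3404. C = 1 - H(p) = 1 - 0.3404 = 0.6596

0.6596 bits


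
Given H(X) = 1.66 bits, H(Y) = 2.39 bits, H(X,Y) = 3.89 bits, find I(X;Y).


I(X;Y) = H(X) + H(Y) - H(X,Y) = 1.66 + 2.39 - 3.89 = 0.16

0.16 bits


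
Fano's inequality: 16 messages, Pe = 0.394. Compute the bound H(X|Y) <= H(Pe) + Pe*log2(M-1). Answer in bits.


H(Pe) = -Pe*log2(Pe) - (1-Pe)*log2(1-Pe) = -0.394*log2(0.394) - 0.606*log2(0.606) = 0.529431 + 0.437902 = 0.9673. Pe*log2(M-1) = 0.394*log2(15) = 1.539315. Bound = H(Pe) + Pe*log2(M-1) = 0.529431 + 0.437902 + 1.539315 = 2.5066

2.5066 bits


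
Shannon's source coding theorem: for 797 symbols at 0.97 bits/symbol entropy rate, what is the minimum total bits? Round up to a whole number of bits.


Minimum bits >= n * H = 797 * 0.97 = 773.09, rounded up to a whole number of bits = 774

774 bits


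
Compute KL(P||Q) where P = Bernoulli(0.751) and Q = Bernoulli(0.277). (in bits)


KL = p*log2(p/q) + (1-p)*log2((1-p)/(1-q)) = 0.751*log2(0.751/0.277) + 0.249*log2(0.249/0.723) = 0.6977

0.6977 bits


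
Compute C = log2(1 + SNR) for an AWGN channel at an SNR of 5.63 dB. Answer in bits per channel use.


SNR_linear = 10^(5.63/10) = 3.6559; C = log2(1 + SNR_linear) = log2(1 + 3.6559) = 2.2191

2.2191 bits/channel use


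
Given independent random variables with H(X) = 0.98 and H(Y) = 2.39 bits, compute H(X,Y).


For independent variables, H(X,Y) = H(X) + H(Y) = 0.98 + 2.39 = 3.37

3.37 bits


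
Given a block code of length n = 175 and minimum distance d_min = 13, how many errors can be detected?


Detection capability = d_min - 1 = 13 - 1 = 12

12 errors


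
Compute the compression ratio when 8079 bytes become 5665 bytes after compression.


Ratio = original / compressed = 8079 / 5665 = 1.4261

1.4261


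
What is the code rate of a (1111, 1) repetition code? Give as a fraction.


Rate = k/n = 1/1111

1/1111
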